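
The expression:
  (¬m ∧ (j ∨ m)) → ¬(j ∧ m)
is always true.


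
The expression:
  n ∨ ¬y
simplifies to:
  n ∨ ¬y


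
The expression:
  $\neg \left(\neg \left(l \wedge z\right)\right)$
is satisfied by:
  {z: True, l: True}


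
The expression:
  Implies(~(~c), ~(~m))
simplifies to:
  m | ~c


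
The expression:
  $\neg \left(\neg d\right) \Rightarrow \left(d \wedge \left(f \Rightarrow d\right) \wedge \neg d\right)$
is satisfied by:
  {d: False}


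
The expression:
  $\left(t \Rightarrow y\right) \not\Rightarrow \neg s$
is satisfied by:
  {y: True, s: True, t: False}
  {s: True, t: False, y: False}
  {y: True, t: True, s: True}


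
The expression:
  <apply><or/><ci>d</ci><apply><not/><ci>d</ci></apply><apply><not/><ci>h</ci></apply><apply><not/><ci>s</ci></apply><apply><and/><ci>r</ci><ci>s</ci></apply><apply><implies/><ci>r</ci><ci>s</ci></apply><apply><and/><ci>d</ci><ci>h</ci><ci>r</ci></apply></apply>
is always true.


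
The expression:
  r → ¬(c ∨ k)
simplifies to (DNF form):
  (¬c ∧ ¬k) ∨ ¬r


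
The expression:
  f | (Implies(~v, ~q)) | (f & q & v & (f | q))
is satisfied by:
  {v: True, f: True, q: False}
  {v: True, f: False, q: False}
  {f: True, v: False, q: False}
  {v: False, f: False, q: False}
  {q: True, v: True, f: True}
  {q: True, v: True, f: False}
  {q: True, f: True, v: False}


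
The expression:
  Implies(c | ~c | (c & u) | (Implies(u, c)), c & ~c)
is never true.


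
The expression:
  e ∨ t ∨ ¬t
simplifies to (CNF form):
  True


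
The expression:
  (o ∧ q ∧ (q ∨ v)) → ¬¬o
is always true.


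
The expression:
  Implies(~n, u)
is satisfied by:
  {n: True, u: True}
  {n: True, u: False}
  {u: True, n: False}


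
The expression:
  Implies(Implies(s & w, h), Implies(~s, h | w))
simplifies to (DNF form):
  h | s | w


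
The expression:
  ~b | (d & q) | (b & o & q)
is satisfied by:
  {d: True, q: True, o: True, b: False}
  {d: True, q: True, o: False, b: False}
  {q: True, o: True, d: False, b: False}
  {q: True, d: False, o: False, b: False}
  {d: True, o: True, q: False, b: False}
  {d: True, o: False, q: False, b: False}
  {o: True, d: False, q: False, b: False}
  {o: False, d: False, q: False, b: False}
  {b: True, d: True, q: True, o: True}
  {b: True, d: True, q: True, o: False}
  {b: True, q: True, o: True, d: False}


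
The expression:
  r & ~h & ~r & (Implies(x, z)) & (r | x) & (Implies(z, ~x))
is never true.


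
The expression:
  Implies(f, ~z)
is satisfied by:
  {z: False, f: False}
  {f: True, z: False}
  {z: True, f: False}


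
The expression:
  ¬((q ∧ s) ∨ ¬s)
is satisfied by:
  {s: True, q: False}


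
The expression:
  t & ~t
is never true.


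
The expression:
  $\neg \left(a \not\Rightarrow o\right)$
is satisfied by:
  {o: True, a: False}
  {a: False, o: False}
  {a: True, o: True}


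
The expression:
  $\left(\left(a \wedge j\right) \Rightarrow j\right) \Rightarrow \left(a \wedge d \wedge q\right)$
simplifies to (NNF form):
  $a \wedge d \wedge q$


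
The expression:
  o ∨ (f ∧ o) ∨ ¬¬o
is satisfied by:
  {o: True}


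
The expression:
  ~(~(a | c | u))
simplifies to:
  a | c | u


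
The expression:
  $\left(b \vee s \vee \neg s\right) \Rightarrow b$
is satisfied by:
  {b: True}


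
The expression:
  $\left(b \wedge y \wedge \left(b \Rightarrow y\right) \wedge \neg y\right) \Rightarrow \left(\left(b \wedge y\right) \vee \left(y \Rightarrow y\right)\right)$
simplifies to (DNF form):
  $\text{True}$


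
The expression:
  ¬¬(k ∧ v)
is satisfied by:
  {k: True, v: True}


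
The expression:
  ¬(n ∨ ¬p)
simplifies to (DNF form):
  p ∧ ¬n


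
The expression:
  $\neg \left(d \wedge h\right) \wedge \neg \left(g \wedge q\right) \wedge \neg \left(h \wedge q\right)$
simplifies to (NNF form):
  $\left(\neg d \wedge \neg q\right) \vee \left(\neg g \wedge \neg h\right) \vee \left(\neg h \wedge \neg q\right)$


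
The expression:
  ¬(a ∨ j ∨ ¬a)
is never true.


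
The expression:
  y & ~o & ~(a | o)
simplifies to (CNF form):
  y & ~a & ~o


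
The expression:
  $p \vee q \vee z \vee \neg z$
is always true.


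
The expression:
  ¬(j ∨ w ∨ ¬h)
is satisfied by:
  {h: True, w: False, j: False}


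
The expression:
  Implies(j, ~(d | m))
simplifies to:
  ~j | (~d & ~m)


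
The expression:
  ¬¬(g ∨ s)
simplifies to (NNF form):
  g ∨ s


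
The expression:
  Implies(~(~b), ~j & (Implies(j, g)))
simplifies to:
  ~b | ~j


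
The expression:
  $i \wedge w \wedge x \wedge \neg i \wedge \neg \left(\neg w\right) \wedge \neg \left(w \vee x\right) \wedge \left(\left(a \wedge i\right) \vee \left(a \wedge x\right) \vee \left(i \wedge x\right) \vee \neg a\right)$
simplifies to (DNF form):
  $\text{False}$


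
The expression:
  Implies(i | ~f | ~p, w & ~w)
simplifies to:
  f & p & ~i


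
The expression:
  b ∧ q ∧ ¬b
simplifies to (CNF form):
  False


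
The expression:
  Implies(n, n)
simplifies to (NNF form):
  True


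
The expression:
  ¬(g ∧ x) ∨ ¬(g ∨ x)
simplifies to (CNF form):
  ¬g ∨ ¬x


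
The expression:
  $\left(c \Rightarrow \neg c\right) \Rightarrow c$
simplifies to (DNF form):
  $c$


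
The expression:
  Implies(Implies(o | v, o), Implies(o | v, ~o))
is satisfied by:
  {o: False}


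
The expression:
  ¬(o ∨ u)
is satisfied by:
  {u: False, o: False}


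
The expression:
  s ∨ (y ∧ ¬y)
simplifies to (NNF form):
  s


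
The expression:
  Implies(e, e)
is always true.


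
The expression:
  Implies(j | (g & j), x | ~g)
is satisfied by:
  {x: True, g: False, j: False}
  {g: False, j: False, x: False}
  {j: True, x: True, g: False}
  {j: True, g: False, x: False}
  {x: True, g: True, j: False}
  {g: True, x: False, j: False}
  {j: True, g: True, x: True}


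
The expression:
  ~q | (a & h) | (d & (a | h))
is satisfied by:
  {a: True, h: True, d: True, q: False}
  {a: True, h: True, d: False, q: False}
  {a: True, d: True, h: False, q: False}
  {a: True, d: False, h: False, q: False}
  {h: True, d: True, a: False, q: False}
  {h: True, a: False, d: False, q: False}
  {h: False, d: True, a: False, q: False}
  {h: False, a: False, d: False, q: False}
  {a: True, q: True, h: True, d: True}
  {a: True, q: True, h: True, d: False}
  {a: True, q: True, d: True, h: False}
  {q: True, h: True, d: True, a: False}


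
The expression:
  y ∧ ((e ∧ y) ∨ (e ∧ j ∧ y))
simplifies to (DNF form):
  e ∧ y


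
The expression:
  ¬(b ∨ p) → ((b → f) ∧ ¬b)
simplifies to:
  True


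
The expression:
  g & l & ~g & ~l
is never true.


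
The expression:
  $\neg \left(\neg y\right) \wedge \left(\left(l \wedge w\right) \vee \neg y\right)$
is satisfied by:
  {w: True, y: True, l: True}


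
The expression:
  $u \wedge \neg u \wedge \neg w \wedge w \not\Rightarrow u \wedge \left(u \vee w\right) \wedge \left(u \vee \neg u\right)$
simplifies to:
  $\text{False}$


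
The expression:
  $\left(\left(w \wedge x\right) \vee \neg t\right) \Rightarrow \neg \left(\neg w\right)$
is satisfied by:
  {t: True, w: True}
  {t: True, w: False}
  {w: True, t: False}


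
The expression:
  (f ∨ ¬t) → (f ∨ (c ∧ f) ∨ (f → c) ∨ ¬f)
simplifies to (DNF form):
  True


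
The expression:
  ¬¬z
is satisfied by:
  {z: True}


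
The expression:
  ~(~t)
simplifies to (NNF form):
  t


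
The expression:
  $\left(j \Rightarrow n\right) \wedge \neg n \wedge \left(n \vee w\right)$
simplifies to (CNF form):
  $w \wedge \neg j \wedge \neg n$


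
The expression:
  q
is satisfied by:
  {q: True}


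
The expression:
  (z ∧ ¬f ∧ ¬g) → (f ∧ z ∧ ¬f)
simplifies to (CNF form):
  f ∨ g ∨ ¬z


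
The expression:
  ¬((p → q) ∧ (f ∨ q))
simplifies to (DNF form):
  (p ∧ ¬q) ∨ (¬f ∧ ¬q)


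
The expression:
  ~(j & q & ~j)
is always true.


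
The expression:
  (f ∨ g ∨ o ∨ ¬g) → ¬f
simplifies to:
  ¬f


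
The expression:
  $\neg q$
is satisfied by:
  {q: False}


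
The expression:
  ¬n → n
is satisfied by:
  {n: True}


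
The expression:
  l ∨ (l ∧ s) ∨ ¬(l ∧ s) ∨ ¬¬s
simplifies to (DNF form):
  True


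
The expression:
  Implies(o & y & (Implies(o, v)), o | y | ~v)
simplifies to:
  True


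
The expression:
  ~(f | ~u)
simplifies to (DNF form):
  u & ~f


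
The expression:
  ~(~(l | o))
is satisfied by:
  {o: True, l: True}
  {o: True, l: False}
  {l: True, o: False}


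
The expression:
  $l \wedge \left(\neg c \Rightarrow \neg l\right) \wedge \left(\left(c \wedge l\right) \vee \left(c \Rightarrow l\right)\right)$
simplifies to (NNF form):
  $c \wedge l$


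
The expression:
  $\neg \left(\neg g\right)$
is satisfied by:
  {g: True}


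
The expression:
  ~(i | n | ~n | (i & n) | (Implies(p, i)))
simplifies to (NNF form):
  False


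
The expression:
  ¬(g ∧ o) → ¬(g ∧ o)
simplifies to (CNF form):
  True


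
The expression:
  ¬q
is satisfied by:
  {q: False}


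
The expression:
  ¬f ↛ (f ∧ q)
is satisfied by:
  {f: False}


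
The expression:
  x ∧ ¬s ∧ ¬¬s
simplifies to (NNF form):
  False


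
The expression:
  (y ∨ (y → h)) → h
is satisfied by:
  {h: True}


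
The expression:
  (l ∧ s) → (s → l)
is always true.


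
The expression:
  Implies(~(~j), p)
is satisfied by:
  {p: True, j: False}
  {j: False, p: False}
  {j: True, p: True}


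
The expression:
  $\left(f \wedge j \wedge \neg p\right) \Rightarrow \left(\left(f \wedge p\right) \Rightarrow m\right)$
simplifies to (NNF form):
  $\text{True}$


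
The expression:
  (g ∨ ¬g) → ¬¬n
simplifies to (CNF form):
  n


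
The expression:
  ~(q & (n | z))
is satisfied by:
  {n: False, q: False, z: False}
  {z: True, n: False, q: False}
  {n: True, z: False, q: False}
  {z: True, n: True, q: False}
  {q: True, z: False, n: False}


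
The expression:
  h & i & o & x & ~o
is never true.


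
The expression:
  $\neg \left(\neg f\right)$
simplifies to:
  $f$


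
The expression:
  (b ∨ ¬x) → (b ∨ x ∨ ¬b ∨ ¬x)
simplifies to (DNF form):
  True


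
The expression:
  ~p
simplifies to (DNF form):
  ~p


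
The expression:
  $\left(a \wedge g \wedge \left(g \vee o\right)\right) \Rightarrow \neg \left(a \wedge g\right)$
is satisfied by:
  {g: False, a: False}
  {a: True, g: False}
  {g: True, a: False}


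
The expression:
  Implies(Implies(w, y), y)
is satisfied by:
  {y: True, w: True}
  {y: True, w: False}
  {w: True, y: False}


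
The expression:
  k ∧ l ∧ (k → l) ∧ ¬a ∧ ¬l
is never true.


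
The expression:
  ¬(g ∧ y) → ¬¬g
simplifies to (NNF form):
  g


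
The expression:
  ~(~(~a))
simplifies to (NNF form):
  ~a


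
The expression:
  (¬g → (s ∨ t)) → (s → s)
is always true.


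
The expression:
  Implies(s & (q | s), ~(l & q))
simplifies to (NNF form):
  ~l | ~q | ~s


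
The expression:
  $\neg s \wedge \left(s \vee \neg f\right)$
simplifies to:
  $\neg f \wedge \neg s$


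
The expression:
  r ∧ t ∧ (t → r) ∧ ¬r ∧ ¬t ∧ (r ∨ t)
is never true.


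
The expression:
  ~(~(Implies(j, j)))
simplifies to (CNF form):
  True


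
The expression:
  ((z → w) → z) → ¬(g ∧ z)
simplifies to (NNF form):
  ¬g ∨ ¬z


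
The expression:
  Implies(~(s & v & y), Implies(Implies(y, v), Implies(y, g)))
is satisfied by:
  {g: True, s: True, y: False, v: False}
  {g: True, s: False, y: False, v: False}
  {s: True, v: False, g: False, y: False}
  {v: False, s: False, g: False, y: False}
  {v: True, g: True, s: True, y: False}
  {v: True, g: True, s: False, y: False}
  {v: True, s: True, g: False, y: False}
  {v: True, s: False, g: False, y: False}
  {y: True, g: True, s: True, v: False}
  {y: True, g: True, s: False, v: False}
  {y: True, s: True, g: False, v: False}
  {y: True, s: False, g: False, v: False}
  {v: True, y: True, g: True, s: True}
  {v: True, y: True, g: True, s: False}
  {v: True, y: True, s: True, g: False}


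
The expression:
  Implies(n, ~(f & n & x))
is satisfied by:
  {x: False, n: False, f: False}
  {f: True, x: False, n: False}
  {n: True, x: False, f: False}
  {f: True, n: True, x: False}
  {x: True, f: False, n: False}
  {f: True, x: True, n: False}
  {n: True, x: True, f: False}


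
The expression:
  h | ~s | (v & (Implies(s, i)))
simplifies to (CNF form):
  (h | i | ~s) & (h | v | ~s)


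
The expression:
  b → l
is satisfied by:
  {l: True, b: False}
  {b: False, l: False}
  {b: True, l: True}


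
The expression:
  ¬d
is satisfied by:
  {d: False}


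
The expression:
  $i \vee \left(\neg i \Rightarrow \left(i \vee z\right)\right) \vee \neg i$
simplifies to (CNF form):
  $\text{True}$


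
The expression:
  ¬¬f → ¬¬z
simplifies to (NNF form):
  z ∨ ¬f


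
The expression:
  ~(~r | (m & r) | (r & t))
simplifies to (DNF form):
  r & ~m & ~t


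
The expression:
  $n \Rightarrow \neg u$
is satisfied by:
  {u: False, n: False}
  {n: True, u: False}
  {u: True, n: False}


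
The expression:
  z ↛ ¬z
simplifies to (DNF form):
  z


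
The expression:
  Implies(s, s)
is always true.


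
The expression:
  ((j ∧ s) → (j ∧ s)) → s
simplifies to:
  s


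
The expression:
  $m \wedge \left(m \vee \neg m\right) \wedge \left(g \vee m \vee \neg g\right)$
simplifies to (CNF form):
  $m$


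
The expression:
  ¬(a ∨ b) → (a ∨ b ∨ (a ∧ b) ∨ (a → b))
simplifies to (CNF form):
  True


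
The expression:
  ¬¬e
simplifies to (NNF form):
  e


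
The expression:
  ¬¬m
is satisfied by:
  {m: True}


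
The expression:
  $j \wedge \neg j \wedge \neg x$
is never true.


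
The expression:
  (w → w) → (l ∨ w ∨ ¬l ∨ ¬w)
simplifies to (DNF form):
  True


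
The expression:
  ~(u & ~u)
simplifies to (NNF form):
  True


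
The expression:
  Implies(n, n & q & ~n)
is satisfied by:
  {n: False}


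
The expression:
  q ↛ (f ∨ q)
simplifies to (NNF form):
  False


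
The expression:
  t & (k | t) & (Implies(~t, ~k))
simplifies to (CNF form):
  t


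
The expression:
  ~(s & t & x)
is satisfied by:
  {s: False, t: False, x: False}
  {x: True, s: False, t: False}
  {t: True, s: False, x: False}
  {x: True, t: True, s: False}
  {s: True, x: False, t: False}
  {x: True, s: True, t: False}
  {t: True, s: True, x: False}


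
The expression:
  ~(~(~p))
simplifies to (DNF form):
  ~p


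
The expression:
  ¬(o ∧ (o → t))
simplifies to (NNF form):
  ¬o ∨ ¬t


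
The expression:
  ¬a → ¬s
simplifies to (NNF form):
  a ∨ ¬s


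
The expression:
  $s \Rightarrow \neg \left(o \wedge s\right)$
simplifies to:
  $\neg o \vee \neg s$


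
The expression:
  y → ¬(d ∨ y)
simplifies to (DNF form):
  ¬y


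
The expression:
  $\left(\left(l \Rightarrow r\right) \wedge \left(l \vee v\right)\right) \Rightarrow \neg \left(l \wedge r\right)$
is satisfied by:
  {l: False, r: False}
  {r: True, l: False}
  {l: True, r: False}


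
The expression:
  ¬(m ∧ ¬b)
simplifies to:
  b ∨ ¬m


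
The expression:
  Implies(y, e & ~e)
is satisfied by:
  {y: False}


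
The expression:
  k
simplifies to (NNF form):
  k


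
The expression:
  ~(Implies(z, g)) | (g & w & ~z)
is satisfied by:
  {z: True, w: True, g: False}
  {z: True, g: False, w: False}
  {w: True, g: True, z: False}


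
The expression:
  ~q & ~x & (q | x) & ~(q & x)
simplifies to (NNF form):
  False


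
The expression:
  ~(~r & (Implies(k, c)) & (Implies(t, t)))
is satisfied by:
  {r: True, k: True, c: False}
  {r: True, k: False, c: False}
  {r: True, c: True, k: True}
  {r: True, c: True, k: False}
  {k: True, c: False, r: False}


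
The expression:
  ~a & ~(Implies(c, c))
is never true.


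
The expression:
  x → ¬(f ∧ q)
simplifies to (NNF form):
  ¬f ∨ ¬q ∨ ¬x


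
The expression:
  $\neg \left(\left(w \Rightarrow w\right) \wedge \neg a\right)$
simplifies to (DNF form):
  $a$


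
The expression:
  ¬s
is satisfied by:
  {s: False}


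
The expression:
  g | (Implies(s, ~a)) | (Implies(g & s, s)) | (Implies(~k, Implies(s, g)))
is always true.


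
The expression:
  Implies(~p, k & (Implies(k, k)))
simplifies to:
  k | p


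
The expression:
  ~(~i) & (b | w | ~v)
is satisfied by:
  {i: True, w: True, b: True, v: False}
  {i: True, w: True, v: False, b: False}
  {i: True, b: True, v: False, w: False}
  {i: True, v: False, b: False, w: False}
  {i: True, w: True, v: True, b: True}
  {i: True, w: True, v: True, b: False}
  {i: True, v: True, b: True, w: False}


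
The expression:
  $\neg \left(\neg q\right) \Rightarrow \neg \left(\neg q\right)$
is always true.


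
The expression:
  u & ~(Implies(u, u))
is never true.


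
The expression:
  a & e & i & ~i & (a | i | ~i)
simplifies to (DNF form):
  False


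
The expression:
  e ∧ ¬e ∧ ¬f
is never true.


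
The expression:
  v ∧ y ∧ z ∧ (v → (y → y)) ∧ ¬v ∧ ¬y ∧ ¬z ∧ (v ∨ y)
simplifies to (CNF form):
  False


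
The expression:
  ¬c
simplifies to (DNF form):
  ¬c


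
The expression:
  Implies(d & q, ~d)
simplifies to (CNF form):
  ~d | ~q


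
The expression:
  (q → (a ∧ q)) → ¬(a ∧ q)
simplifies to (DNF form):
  ¬a ∨ ¬q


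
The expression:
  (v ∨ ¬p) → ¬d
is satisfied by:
  {p: True, v: False, d: False}
  {v: False, d: False, p: False}
  {p: True, v: True, d: False}
  {v: True, p: False, d: False}
  {d: True, p: True, v: False}


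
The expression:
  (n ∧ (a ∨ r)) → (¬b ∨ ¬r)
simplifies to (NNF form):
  ¬b ∨ ¬n ∨ ¬r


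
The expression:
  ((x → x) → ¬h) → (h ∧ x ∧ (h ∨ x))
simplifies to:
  h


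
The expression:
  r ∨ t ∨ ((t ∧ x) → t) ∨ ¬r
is always true.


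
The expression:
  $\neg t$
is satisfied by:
  {t: False}


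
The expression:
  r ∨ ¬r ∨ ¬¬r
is always true.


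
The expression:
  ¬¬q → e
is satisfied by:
  {e: True, q: False}
  {q: False, e: False}
  {q: True, e: True}


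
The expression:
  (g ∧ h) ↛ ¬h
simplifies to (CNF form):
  g ∧ h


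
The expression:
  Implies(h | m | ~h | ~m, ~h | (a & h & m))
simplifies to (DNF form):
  ~h | (a & m)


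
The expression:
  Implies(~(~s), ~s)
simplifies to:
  ~s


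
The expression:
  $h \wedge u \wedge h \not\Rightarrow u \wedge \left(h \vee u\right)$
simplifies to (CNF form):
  $\text{False}$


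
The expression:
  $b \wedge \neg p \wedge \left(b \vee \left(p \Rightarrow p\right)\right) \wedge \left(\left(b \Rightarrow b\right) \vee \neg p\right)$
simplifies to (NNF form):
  $b \wedge \neg p$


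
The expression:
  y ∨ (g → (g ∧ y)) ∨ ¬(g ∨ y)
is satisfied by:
  {y: True, g: False}
  {g: False, y: False}
  {g: True, y: True}


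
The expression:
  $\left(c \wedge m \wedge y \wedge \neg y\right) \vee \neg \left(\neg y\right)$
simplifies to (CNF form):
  $y$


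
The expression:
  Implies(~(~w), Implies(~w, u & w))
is always true.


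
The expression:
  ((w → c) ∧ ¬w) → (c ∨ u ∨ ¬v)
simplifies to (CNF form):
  c ∨ u ∨ w ∨ ¬v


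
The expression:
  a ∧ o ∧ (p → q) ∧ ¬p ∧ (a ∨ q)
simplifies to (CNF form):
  a ∧ o ∧ ¬p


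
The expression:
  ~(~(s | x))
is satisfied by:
  {x: True, s: True}
  {x: True, s: False}
  {s: True, x: False}


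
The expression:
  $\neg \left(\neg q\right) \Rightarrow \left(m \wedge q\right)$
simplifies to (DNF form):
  $m \vee \neg q$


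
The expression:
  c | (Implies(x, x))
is always true.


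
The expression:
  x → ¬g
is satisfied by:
  {g: False, x: False}
  {x: True, g: False}
  {g: True, x: False}


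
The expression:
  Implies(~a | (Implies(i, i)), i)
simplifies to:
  i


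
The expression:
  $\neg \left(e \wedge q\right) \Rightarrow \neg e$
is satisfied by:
  {q: True, e: False}
  {e: False, q: False}
  {e: True, q: True}


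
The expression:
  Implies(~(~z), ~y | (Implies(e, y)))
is always true.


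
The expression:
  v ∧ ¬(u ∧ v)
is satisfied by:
  {v: True, u: False}


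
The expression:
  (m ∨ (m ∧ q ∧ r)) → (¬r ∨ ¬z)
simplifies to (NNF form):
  ¬m ∨ ¬r ∨ ¬z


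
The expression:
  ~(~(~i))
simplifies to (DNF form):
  ~i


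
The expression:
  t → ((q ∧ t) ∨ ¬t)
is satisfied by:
  {q: True, t: False}
  {t: False, q: False}
  {t: True, q: True}


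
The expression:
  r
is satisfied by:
  {r: True}


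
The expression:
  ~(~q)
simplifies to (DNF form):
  q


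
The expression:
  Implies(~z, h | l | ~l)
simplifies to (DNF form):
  True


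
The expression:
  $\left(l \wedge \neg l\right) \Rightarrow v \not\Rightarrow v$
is always true.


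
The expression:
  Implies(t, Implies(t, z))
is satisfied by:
  {z: True, t: False}
  {t: False, z: False}
  {t: True, z: True}


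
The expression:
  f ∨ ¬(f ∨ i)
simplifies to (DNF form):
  f ∨ ¬i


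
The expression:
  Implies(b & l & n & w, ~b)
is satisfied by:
  {l: False, n: False, b: False, w: False}
  {w: True, l: False, n: False, b: False}
  {b: True, l: False, n: False, w: False}
  {w: True, b: True, l: False, n: False}
  {n: True, w: False, l: False, b: False}
  {w: True, n: True, l: False, b: False}
  {b: True, n: True, w: False, l: False}
  {w: True, b: True, n: True, l: False}
  {l: True, b: False, n: False, w: False}
  {w: True, l: True, b: False, n: False}
  {b: True, l: True, w: False, n: False}
  {w: True, b: True, l: True, n: False}
  {n: True, l: True, b: False, w: False}
  {w: True, n: True, l: True, b: False}
  {b: True, n: True, l: True, w: False}


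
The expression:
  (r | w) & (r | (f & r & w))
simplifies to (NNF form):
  r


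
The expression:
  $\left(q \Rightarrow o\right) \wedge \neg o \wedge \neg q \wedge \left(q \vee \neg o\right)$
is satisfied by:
  {q: False, o: False}


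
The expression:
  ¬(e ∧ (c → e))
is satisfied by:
  {e: False}


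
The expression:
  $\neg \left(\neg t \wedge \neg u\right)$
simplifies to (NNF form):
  $t \vee u$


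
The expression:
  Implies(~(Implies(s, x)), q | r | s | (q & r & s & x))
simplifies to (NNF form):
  True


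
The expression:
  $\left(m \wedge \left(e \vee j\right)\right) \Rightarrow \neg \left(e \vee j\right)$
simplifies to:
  $\left(\neg e \wedge \neg j\right) \vee \neg m$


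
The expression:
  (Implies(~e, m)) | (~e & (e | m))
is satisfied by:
  {m: True, e: True}
  {m: True, e: False}
  {e: True, m: False}


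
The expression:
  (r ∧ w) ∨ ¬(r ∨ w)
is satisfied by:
  {w: False, r: False}
  {r: True, w: True}


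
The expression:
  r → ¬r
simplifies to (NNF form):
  ¬r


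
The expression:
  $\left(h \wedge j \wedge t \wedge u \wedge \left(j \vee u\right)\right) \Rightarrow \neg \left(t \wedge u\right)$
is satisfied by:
  {h: False, u: False, t: False, j: False}
  {j: True, h: False, u: False, t: False}
  {t: True, h: False, u: False, j: False}
  {j: True, t: True, h: False, u: False}
  {u: True, j: False, h: False, t: False}
  {j: True, u: True, h: False, t: False}
  {t: True, u: True, j: False, h: False}
  {j: True, t: True, u: True, h: False}
  {h: True, t: False, u: False, j: False}
  {j: True, h: True, t: False, u: False}
  {t: True, h: True, j: False, u: False}
  {j: True, t: True, h: True, u: False}
  {u: True, h: True, t: False, j: False}
  {j: True, u: True, h: True, t: False}
  {t: True, u: True, h: True, j: False}


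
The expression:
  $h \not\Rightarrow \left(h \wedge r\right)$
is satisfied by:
  {h: True, r: False}


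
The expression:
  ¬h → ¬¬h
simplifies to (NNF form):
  h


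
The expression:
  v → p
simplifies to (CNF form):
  p ∨ ¬v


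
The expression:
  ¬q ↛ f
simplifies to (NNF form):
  f ∨ ¬q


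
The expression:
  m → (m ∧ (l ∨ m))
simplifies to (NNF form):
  True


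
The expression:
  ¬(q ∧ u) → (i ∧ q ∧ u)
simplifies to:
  q ∧ u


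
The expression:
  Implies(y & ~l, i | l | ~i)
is always true.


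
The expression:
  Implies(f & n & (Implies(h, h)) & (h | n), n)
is always true.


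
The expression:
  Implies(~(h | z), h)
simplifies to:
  h | z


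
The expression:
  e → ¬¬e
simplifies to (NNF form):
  True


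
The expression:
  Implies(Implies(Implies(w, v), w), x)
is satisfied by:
  {x: True, w: False}
  {w: False, x: False}
  {w: True, x: True}


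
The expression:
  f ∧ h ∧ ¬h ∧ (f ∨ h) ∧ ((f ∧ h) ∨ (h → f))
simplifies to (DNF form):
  False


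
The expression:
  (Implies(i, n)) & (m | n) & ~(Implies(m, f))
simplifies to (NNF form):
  m & ~f & (n | ~i)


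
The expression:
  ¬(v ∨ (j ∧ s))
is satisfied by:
  {v: False, s: False, j: False}
  {j: True, v: False, s: False}
  {s: True, v: False, j: False}


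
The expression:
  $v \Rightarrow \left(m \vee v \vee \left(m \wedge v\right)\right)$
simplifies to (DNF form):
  $\text{True}$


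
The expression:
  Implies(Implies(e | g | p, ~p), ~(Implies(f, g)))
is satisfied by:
  {p: True, f: True, g: False}
  {p: True, g: False, f: False}
  {p: True, f: True, g: True}
  {p: True, g: True, f: False}
  {f: True, g: False, p: False}


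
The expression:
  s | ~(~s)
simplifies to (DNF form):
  s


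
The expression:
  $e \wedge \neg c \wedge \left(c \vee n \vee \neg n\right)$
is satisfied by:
  {e: True, c: False}


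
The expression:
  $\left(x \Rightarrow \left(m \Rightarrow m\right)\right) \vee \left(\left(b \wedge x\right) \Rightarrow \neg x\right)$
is always true.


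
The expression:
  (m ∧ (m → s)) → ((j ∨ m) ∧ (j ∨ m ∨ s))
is always true.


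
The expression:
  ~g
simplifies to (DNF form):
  ~g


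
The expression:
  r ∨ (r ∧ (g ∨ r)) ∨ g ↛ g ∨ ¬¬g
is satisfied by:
  {r: True, g: True}
  {r: True, g: False}
  {g: True, r: False}


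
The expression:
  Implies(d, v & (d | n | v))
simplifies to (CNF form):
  v | ~d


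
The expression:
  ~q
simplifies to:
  ~q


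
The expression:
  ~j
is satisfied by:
  {j: False}


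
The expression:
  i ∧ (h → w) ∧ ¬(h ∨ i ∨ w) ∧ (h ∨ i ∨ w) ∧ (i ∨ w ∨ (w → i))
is never true.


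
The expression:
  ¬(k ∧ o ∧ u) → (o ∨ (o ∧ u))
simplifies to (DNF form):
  o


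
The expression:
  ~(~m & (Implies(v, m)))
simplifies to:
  m | v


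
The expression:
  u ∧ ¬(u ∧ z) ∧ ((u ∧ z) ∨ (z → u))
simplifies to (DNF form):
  u ∧ ¬z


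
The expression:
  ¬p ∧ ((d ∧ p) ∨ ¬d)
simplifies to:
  ¬d ∧ ¬p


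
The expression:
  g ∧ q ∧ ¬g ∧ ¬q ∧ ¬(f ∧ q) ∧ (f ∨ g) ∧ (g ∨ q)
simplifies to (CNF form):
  False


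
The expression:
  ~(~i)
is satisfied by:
  {i: True}


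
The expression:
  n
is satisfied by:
  {n: True}


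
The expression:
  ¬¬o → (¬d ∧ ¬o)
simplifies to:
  ¬o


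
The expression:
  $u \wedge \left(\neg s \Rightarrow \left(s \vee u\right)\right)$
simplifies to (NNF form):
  $u$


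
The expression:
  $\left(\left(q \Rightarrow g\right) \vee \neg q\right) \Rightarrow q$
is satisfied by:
  {q: True}


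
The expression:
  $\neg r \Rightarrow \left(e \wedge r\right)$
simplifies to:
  $r$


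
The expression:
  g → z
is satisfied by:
  {z: True, g: False}
  {g: False, z: False}
  {g: True, z: True}


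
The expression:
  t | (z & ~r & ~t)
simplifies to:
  t | (z & ~r)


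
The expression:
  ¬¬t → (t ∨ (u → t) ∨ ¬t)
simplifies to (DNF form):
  True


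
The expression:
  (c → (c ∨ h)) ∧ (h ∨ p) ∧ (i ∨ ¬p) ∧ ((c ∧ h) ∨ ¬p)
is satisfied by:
  {i: True, c: True, h: True, p: False}
  {i: True, h: True, c: False, p: False}
  {c: True, h: True, i: False, p: False}
  {h: True, i: False, c: False, p: False}
  {i: True, p: True, c: True, h: True}


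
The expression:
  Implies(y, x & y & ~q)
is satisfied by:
  {x: True, q: False, y: False}
  {q: False, y: False, x: False}
  {x: True, q: True, y: False}
  {q: True, x: False, y: False}
  {y: True, x: True, q: False}


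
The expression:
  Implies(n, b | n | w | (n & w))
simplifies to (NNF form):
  True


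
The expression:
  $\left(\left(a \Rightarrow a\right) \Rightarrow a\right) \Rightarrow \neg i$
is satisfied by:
  {a: False, i: False}
  {i: True, a: False}
  {a: True, i: False}


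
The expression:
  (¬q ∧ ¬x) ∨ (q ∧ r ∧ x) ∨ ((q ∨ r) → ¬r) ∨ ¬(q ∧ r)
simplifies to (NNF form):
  x ∨ ¬q ∨ ¬r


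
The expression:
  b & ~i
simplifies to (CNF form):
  b & ~i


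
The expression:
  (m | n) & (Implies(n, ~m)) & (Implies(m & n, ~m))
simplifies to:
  (m & ~n) | (n & ~m)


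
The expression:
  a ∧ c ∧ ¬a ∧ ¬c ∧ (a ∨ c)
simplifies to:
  False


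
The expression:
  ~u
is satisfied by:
  {u: False}


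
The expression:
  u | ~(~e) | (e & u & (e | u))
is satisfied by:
  {e: True, u: True}
  {e: True, u: False}
  {u: True, e: False}


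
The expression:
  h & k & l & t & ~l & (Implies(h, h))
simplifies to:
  False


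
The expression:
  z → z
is always true.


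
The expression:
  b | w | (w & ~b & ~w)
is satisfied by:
  {b: True, w: True}
  {b: True, w: False}
  {w: True, b: False}


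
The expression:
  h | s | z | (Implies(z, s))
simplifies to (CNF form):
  True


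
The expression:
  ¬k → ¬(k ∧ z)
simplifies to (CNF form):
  True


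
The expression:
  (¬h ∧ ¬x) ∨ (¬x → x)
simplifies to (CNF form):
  x ∨ ¬h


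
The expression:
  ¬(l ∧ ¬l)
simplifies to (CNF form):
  True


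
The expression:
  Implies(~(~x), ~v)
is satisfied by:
  {v: False, x: False}
  {x: True, v: False}
  {v: True, x: False}


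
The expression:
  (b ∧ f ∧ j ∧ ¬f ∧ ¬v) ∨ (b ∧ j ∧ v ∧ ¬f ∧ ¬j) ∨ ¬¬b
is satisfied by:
  {b: True}


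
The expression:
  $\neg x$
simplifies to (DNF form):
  $\neg x$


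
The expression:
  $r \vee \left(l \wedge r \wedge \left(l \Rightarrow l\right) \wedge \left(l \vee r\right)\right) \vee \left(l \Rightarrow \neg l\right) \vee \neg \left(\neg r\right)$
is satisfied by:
  {r: True, l: False}
  {l: False, r: False}
  {l: True, r: True}


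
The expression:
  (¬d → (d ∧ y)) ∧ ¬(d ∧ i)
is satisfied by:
  {d: True, i: False}


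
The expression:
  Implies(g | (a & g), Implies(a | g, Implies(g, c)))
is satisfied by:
  {c: True, g: False}
  {g: False, c: False}
  {g: True, c: True}


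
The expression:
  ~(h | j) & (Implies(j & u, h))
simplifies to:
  ~h & ~j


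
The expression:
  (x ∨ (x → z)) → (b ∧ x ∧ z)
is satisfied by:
  {z: True, b: True, x: True}


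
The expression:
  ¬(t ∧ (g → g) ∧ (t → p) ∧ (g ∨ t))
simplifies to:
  ¬p ∨ ¬t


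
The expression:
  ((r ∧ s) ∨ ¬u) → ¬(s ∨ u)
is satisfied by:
  {u: True, s: False, r: False}
  {u: False, s: False, r: False}
  {r: True, u: True, s: False}
  {r: True, u: False, s: False}
  {s: True, u: True, r: False}


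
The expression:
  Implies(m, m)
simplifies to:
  True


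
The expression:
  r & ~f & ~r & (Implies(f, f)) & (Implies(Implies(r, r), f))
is never true.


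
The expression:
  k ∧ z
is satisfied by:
  {z: True, k: True}


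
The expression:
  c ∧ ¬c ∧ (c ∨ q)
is never true.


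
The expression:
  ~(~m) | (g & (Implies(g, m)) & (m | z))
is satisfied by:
  {m: True}


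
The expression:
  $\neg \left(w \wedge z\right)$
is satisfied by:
  {w: False, z: False}
  {z: True, w: False}
  {w: True, z: False}


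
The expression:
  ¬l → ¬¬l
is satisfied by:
  {l: True}


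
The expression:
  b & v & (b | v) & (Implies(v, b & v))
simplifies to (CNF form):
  b & v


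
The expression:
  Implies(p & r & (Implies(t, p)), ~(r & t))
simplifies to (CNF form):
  ~p | ~r | ~t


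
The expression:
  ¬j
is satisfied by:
  {j: False}


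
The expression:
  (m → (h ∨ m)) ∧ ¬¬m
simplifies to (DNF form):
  m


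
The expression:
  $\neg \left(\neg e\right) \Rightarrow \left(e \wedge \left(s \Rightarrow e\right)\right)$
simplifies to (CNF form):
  $\text{True}$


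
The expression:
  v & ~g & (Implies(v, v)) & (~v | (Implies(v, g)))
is never true.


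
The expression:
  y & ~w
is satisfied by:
  {y: True, w: False}


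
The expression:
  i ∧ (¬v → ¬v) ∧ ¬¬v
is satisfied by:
  {i: True, v: True}


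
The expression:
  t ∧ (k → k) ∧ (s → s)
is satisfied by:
  {t: True}


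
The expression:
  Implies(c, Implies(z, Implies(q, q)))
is always true.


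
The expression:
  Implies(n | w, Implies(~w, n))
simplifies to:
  True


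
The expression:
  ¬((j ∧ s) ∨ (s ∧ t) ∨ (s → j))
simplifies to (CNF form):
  s ∧ ¬j ∧ ¬t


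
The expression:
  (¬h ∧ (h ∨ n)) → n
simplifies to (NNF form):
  True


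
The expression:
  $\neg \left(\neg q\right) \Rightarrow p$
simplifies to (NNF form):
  $p \vee \neg q$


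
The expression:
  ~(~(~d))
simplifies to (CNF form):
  ~d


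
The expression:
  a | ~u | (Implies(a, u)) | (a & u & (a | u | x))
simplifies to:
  True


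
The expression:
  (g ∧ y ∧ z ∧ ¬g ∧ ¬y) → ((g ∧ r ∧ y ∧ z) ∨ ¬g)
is always true.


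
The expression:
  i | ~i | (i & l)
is always true.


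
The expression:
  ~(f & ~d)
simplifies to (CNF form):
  d | ~f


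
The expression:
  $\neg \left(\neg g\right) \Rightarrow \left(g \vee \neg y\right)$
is always true.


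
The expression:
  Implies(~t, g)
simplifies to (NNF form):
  g | t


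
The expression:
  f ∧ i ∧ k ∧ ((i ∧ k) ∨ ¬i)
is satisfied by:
  {i: True, f: True, k: True}


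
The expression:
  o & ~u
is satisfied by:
  {o: True, u: False}


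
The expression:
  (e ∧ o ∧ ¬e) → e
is always true.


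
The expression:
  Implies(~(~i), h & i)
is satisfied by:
  {h: True, i: False}
  {i: False, h: False}
  {i: True, h: True}


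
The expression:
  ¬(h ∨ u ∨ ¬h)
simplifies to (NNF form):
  False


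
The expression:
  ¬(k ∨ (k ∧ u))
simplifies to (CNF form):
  ¬k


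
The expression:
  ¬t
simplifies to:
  ¬t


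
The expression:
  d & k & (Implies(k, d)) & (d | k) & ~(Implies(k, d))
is never true.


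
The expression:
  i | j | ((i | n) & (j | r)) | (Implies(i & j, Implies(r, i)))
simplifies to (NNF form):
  True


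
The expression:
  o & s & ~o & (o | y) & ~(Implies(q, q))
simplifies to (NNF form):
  False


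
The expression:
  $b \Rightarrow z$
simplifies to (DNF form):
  $z \vee \neg b$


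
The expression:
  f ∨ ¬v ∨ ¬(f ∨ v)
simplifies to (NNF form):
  f ∨ ¬v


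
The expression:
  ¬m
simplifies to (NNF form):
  ¬m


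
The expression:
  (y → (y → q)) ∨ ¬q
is always true.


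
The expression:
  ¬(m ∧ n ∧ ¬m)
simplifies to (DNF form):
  True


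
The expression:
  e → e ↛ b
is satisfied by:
  {e: False, b: False}
  {b: True, e: False}
  {e: True, b: False}


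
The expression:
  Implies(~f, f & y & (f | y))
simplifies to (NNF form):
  f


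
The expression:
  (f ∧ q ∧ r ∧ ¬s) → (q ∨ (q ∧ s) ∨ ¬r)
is always true.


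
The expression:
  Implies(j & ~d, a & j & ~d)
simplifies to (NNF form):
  a | d | ~j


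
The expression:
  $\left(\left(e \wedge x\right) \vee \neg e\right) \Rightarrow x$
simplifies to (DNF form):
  $e \vee x$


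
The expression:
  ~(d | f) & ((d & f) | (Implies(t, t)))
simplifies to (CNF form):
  ~d & ~f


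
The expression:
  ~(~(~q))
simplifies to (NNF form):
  ~q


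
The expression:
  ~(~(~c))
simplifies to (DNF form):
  ~c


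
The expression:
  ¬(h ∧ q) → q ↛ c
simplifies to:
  q ∧ (h ∨ ¬c)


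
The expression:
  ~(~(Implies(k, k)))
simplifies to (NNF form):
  True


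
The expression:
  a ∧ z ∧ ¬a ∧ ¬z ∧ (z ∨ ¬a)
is never true.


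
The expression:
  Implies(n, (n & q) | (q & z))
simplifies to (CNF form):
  q | ~n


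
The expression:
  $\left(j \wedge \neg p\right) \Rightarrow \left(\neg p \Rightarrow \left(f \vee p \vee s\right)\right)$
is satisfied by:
  {p: True, s: True, f: True, j: False}
  {p: True, s: True, f: False, j: False}
  {p: True, f: True, s: False, j: False}
  {p: True, f: False, s: False, j: False}
  {s: True, f: True, p: False, j: False}
  {s: True, f: False, p: False, j: False}
  {f: True, p: False, s: False, j: False}
  {f: False, p: False, s: False, j: False}
  {j: True, p: True, s: True, f: True}
  {j: True, p: True, s: True, f: False}
  {j: True, p: True, f: True, s: False}
  {j: True, p: True, f: False, s: False}
  {j: True, s: True, f: True, p: False}
  {j: True, s: True, f: False, p: False}
  {j: True, f: True, s: False, p: False}


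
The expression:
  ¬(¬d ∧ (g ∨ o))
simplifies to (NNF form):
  d ∨ (¬g ∧ ¬o)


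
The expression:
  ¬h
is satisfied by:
  {h: False}


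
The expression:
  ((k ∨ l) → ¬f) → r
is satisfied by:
  {r: True, k: True, f: True, l: True}
  {r: True, k: True, f: True, l: False}
  {r: True, f: True, l: True, k: False}
  {r: True, f: True, l: False, k: False}
  {r: True, k: True, l: True, f: False}
  {r: True, k: True, l: False, f: False}
  {r: True, l: True, f: False, k: False}
  {r: True, l: False, f: False, k: False}
  {k: True, f: True, l: True, r: False}
  {k: True, f: True, l: False, r: False}
  {f: True, l: True, r: False, k: False}


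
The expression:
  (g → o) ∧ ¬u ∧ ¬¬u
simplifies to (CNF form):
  False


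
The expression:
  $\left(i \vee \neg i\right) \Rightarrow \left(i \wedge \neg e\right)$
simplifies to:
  $i \wedge \neg e$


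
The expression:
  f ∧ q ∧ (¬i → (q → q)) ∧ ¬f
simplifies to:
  False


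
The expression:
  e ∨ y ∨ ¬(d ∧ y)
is always true.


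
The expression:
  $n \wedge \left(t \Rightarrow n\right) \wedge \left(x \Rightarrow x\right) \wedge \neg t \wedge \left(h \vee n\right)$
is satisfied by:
  {n: True, t: False}
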